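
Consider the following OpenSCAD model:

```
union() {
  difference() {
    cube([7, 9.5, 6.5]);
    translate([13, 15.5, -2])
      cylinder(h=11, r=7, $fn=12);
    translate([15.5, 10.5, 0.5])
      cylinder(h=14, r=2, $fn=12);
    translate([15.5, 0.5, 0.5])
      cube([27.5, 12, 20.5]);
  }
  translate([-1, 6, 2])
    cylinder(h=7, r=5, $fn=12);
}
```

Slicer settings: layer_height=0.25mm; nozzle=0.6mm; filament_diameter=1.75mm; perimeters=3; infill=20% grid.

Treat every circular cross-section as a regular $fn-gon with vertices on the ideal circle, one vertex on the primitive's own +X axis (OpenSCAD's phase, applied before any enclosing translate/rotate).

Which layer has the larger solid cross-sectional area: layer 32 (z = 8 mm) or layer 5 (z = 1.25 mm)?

layer 32 (z = 8 mm)

Layer 32 (z = 8): the cube does not reach this height (z outside [0, 6.5]); the r=7 cylinder at (13, 15.5) contributes a regular 12-gon of circumradius 7 (area = (12/2)·7.000²·sin(360°/12) = 147.00 mm²); the r=2 cylinder at (15.5, 10.5) gives a regular 12-gon of circumradius 2 (constant along its height) (area = (12/2)·2.000²·sin(360°/12) = 12.00 mm²); the cube at (15.5, 0.5) is present — its section is the full 27.5×12 rectangle (area 330.00 mm²); Taking the first minus the rest: the first operand is absent here, so nothing remains; the r=5 cylinder at (-1, 6) gives a regular 12-gon of circumradius 5 (constant along its height) (area = (12/2)·5.000²·sin(360°/12) = 75.00 mm²); Combining (union): only the r=5 cylinder at (-1, 6) is present, so the union is just that shape — area = 75.00 mm². So its area = 75.00 mm². Layer 5 (z = 1.25): the cube (footprint 7×9.5) is included at this height (area 66.50 mm²); the cylinder at (13, 15.5): section is a regular 12-gon, circumradius r=7 (area = (12/2)·7.000²·sin(360°/12) = 147.00 mm²); the cylinder at (15.5, 10.5): section is a regular 12-gon, circumradius r=2 (area = (12/2)·2.000²·sin(360°/12) = 12.00 mm²); the cube at (15.5, 0.5) (footprint 27.5×12) is included at this height (area 330.00 mm²); Subtracting the remaining from the first: starting from the 7×9.5 cube (66.50 mm²), the r=7 cylinder at (13, 15.5) misses the remaining region (no effect); the r=2 cylinder at (15.5, 10.5) misses the remaining region (no effect); the 27.5×12 cube at (15.5, 0.5) misses the remaining region (no effect) — area = 66.50 mm²; the cylinder at (-1, 6) does not reach this height (z outside [2, 9]); Taking the union: only that combined region is present, so the union is just that shape — area = 66.50 mm². So its area = 66.50 mm². Layer 32 is larger (75.00 vs 66.50 mm²).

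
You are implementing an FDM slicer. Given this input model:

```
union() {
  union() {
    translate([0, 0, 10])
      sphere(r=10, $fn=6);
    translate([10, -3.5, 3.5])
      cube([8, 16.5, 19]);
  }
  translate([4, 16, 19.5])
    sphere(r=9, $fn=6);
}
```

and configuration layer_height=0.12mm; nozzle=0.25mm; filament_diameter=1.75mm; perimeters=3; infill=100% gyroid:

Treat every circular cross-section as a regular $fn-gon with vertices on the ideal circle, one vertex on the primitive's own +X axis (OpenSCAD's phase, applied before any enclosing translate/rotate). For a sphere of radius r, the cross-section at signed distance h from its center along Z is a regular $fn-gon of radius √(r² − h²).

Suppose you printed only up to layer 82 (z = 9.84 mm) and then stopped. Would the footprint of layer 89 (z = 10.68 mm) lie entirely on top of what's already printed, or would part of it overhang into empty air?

part overhangs

Compare the two slices. At z = 9.84: the r=10 sphere contributes a regular 6-gon of circumradius √(10²−0.16²) = 9.999 (area = (6/2)·9.999²·sin(360°/6) = 259.74 mm²); the cube at (10, -3.5) is present — its section is the full 8×16.5 rectangle (area 132.00 mm²); Merging all regions: the 2 present regions are separate (no shared area or edge), so areas and boundary lengths simply add and each stays a separate island — area = 391.74 mm²; the sphere at (4, 16) is not intersected at this z (|z−center|=9.660 > r=9); Merging all regions: only that combined region is present, so the union is just that shape — area = 391.74 mm². At z = 10.68: the r=10 sphere slices to a regular 6-gon of circumradius 9.977 (√(r²−h²) with h=0.68 from center) (area = (6/2)·9.977²·sin(360°/6) = 258.61 mm²); the 8×16.5 cube at (10, -3.5) contributes its full rectangle (area 132.00 mm²); Merging all regions: the 2 present regions are separate (no shared area or edge), so areas and boundary lengths simply add and each stays a separate island — area = 390.61 mm²; the sphere at (4, 16): section is a regular 6-gon, circumradius = √(r²−h²) = √(9²−8.82²) = 1.791 (area = (6/2)·1.791²·sin(360°/6) = 8.33 mm²); Combining (union): the 2 present regions are separate (no shared area or edge), so areas and boundary lengths simply add and each stays a separate island — area = 398.94 mm². Checking containment: at z = 10.68 the cross-section extends beyond the z = 9.84 cross-section by about 8.33 mm².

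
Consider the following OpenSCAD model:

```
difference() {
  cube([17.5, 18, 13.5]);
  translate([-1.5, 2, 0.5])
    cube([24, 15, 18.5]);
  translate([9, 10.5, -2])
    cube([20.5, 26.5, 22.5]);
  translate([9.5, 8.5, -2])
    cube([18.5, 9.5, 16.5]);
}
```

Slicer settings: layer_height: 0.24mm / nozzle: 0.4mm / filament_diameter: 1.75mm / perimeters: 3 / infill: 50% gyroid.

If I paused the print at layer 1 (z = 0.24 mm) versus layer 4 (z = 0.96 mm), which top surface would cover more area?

Layer 1 (z = 0.24): the cube is present — its section is the full 17.5×18 rectangle (area 315.00 mm²); the cube at (-1.5, 2) is absent (z outside [0.5, 19]); the 20.5×26.5 cube at (9, 10.5) contributes its full rectangle (area 543.25 mm²); the cube at (9.5, 8.5) is present — its section is the full 18.5×9.5 rectangle (area 175.75 mm²); After the difference (first − rest): starting from the 17.5×18 cube (315.00 mm²), the 20.5×26.5 cube at (9, 10.5) partially overlaps it — only the 63.75 mm² overlap (of its 543.25 mm²) is removed, clipping the outline; the 18.5×9.5 cube at (9.5, 8.5) partially overlaps it — only the 16.00 mm² overlap (of its 175.75 mm²) is removed, clipping the outline — area = 235.25 mm². So its area = 235.25 mm². Layer 4 (z = 0.96): the cube (footprint 17.5×18) is included at this height (area 315.00 mm²); the cube at (-1.5, 2) (footprint 24×15) is included at this height (area 360.00 mm²); the 20.5×26.5 cube at (9, 10.5) contributes its full rectangle (area 543.25 mm²); the 18.5×9.5 cube at (9.5, 8.5) contributes its full rectangle (area 175.75 mm²); After the difference (first − rest): starting from the 17.5×18 cube (315.00 mm²), the 24×15 cube at (-1.5, 2) partially overlaps it — only the 262.50 mm² overlap (of its 360.00 mm²) is removed, clipping the outline; the 20.5×26.5 cube at (9, 10.5) partially overlaps it — only the 8.50 mm² overlap (of its 543.25 mm²) is removed, clipping the outline; the 18.5×9.5 cube at (9.5, 8.5) misses the remaining region (no effect) — area = 44.00 mm². So its area = 44.00 mm². Layer 1 is larger (235.25 vs 44.00 mm²).

layer 1 (z = 0.24 mm)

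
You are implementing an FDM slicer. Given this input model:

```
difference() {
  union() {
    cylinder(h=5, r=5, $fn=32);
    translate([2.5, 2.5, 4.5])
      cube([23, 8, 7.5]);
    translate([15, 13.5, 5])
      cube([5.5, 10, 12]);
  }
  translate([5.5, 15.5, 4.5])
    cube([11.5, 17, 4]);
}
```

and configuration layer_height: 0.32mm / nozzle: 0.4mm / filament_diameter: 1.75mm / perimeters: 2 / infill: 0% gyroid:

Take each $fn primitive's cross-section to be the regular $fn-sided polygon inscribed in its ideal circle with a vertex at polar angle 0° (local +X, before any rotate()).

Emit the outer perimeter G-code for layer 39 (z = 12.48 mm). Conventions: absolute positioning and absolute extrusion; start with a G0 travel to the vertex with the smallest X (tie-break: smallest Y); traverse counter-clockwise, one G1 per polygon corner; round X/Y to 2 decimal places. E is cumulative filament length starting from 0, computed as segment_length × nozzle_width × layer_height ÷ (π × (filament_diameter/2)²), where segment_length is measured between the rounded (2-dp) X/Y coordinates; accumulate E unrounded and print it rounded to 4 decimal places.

At z = 12.48 mm: the cylinder does not reach this height (z outside [0, 5]); the cube at (2.5, 2.5) does not reach this height (z outside [4.5, 12]); the cube at (15, 13.5) (footprint 5.5×10) is included at this height; Taking the union: only the 5.5×10 cube at (15, 13.5) is present, so the union is just that shape — 1 connected region; the cube at (5.5, 15.5) does not reach this height (z outside [4.5, 8.5]); Subtracting the remaining from the first: none of the subtracted shapes is present at this height, so that combined region is unchanged — 1 connected region. The outline is a single polygon with 4 vertices. Extrusion per mm of travel: 0.4 × 0.32 / (π × 0.875²) = 0.053216. Accumulating E over each segment gives final E = 1.6497.

G0 X15.00 Y13.50 Z12.48
G1 X20.50 Y13.50 E0.2927
G1 X20.50 Y23.50 E0.8249
G1 X15.00 Y23.50 E1.1175
G1 X15.00 Y13.50 E1.6497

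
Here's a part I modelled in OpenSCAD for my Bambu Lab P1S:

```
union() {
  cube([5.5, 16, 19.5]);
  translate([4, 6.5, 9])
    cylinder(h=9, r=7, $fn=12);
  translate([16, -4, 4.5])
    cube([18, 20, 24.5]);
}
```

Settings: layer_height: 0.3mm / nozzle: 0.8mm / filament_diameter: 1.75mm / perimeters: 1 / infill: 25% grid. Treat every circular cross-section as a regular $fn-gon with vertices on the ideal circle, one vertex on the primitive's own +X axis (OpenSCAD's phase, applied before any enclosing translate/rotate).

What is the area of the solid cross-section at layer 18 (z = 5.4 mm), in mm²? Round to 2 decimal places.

At z = 5.4 mm: the cube is present — its section is the full 5.5×16 rectangle (area 88.00 mm²); the cylinder at (4, 6.5) is absent (z outside [9, 18]); the cube at (16, -4) (footprint 18×20) is included at this height (area 360.00 mm²); Taking the union: the 2 present regions are separate (no shared area or edge), so areas and boundary lengths simply add and each stays a separate island — area = 448.00 mm². Overall, the cross-section has 2 separate islands. Net area = 448.00 mm².

448.00 mm²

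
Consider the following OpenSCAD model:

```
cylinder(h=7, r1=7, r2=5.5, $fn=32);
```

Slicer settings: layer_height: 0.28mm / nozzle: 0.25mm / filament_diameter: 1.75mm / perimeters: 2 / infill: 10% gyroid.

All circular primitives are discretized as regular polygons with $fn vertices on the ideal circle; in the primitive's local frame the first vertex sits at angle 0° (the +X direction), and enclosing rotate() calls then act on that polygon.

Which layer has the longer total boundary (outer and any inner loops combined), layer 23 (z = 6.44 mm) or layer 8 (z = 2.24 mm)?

layer 8 (z = 2.24 mm)

Layer 23 (z = 6.44): the cone: at t=0.920 of its height the radius interpolates to r₁+(r₂−r₁)t = 5.620, giving a regular 32-gon of that circumradius (perimeter = 2·32·5.620·sin(180°/32) = 35.25 mm). So its perimeter = 35.25 mm. Layer 8 (z = 2.24): the cone: at t=0.320 of its height the radius interpolates to r₁+(r₂−r₁)t = 6.520, giving a regular 32-gon of that circumradius (perimeter = 2·32·6.520·sin(180°/32) = 40.90 mm). So its perimeter = 40.90 mm. Layer 8 is larger (40.90 vs 35.25 mm).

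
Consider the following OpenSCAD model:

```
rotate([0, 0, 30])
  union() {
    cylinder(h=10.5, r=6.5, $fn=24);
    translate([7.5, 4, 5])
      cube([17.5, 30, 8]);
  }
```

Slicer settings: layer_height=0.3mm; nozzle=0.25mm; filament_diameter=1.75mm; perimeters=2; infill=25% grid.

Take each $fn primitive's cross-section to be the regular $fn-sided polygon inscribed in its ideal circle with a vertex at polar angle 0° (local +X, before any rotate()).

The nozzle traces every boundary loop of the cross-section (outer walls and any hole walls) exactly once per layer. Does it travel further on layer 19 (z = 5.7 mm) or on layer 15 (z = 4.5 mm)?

layer 19 (z = 5.7 mm)

Layer 19 (z = 5.7): the r=6.5 cylinder contributes a regular 24-gon of circumradius 6.5 (perimeter = 2·24·6.500·sin(180°/24) = 40.72 mm); the cube at (7.5, 4) is present — its section is the full 17.5×30 rectangle (perimeter 95.00 mm); Merging all regions: the 2 present regions are separate (no shared area or edge), so areas and boundary lengths simply add and each stays a separate island — boundary = 135.72 mm; (rotated 30° about Z; rotation is an isometry so areas/perimeters/island counts are preserved). So its perimeter = 135.72 mm. Layer 15 (z = 4.5): the r=6.5 cylinder contributes a regular 24-gon of circumradius 6.5 (perimeter = 2·24·6.500·sin(180°/24) = 40.72 mm); the cube at (7.5, 4) does not reach this height (z outside [5, 13]); Merging all regions: only the r=6.5 cylinder is present, so the union is just that shape — boundary = 40.72 mm; (rotated 30° about Z; rotation is an isometry so areas/perimeters/island counts are preserved). So its perimeter = 40.72 mm. Layer 19 is larger (135.72 vs 40.72 mm).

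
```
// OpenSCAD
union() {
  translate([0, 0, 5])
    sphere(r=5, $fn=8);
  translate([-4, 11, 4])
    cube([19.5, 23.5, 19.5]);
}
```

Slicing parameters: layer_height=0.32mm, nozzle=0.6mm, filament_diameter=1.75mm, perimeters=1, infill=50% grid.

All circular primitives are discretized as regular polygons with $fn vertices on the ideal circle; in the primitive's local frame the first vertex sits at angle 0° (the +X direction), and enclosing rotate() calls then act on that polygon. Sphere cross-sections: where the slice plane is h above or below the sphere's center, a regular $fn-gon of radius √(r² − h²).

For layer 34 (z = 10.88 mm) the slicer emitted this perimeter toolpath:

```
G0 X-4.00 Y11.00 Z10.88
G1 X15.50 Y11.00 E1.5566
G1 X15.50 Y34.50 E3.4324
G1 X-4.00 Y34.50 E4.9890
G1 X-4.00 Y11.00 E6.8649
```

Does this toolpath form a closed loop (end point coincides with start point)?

Start point (G0): (-4.00, 11.00). End point (last G1): the path returns to the start — closed.

yes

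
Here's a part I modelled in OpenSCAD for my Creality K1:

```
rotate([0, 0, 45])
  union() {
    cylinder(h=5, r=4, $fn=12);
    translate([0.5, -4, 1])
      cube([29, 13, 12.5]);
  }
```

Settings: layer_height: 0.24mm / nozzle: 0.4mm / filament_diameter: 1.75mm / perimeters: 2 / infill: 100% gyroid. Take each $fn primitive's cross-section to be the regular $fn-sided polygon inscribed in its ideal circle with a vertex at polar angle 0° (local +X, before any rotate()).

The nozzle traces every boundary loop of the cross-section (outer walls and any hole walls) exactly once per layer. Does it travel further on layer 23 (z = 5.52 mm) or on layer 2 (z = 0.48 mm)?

Layer 23 (z = 5.52): the cylinder is not intersected at this z (z outside [0, 5]); the cube at (0.5, -4) (footprint 29×13) is included at this height (perimeter 84.00 mm); Taking the union: only the 29×13 cube at (0.5, -4) is present, so the union is just that shape — boundary = 84.00 mm; (whole slice rotated 45° about Z — lengths, areas and connectivity unchanged). So its perimeter = 84.00 mm. Layer 2 (z = 0.48): the cylinder: section is a regular 12-gon, circumradius r=4 (perimeter = 2·12·4.000·sin(180°/12) = 24.85 mm); the cube at (0.5, -4) is absent (z outside [1, 13.5]); Combining (union): only the r=4 cylinder is present, so the union is just that shape — boundary = 24.85 mm; (whole slice rotated 45° about Z — lengths, areas and connectivity unchanged). So its perimeter = 24.85 mm. Layer 23 is larger (84.00 vs 24.85 mm).

layer 23 (z = 5.52 mm)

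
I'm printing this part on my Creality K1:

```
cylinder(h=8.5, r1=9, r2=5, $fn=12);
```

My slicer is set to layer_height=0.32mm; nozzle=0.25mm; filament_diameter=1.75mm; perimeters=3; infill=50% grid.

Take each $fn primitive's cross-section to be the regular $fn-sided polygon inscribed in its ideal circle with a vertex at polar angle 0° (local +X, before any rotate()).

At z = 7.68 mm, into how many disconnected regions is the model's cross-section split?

1

At z = 7.68 mm: the cone: at t=0.904 of its height the radius interpolates to r₁+(r₂−r₁)t = 5.386, giving a regular 12-gon of that circumradius. The result has 1 disconnected region.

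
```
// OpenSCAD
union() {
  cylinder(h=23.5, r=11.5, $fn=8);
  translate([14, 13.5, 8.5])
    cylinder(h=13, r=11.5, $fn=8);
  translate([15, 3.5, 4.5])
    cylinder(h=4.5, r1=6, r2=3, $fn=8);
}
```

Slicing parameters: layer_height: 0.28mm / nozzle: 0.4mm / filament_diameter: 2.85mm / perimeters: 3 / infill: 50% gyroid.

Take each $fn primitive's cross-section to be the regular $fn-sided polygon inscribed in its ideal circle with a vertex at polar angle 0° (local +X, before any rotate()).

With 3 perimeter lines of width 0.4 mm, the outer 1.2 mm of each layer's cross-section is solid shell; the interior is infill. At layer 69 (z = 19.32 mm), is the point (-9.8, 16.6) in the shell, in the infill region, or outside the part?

At z = 19.32 mm: the r=11.5 cylinder contributes a regular 8-gon of circumradius 11.5; the r=11.5 cylinder at (14, 13.5) contributes a regular 8-gon of circumradius 11.5; the cone at (15, 3.5) is not intersected at this z (z outside [4.5, 9]); Taking the union: the regions partially overlap (shared area 15.23 mm²), so overlapping operands fuse into one piece — 1 connected region. Overall, the cross-section is a single solid region. The nearest boundary edge runs (-8.13, 8.13)→(0.00, 11.50); distance from the point to it = 8.46 mm. The point is not inside any of the regions above, so it lies outside the cross-section (8.46 mm from the nearest boundary).

outside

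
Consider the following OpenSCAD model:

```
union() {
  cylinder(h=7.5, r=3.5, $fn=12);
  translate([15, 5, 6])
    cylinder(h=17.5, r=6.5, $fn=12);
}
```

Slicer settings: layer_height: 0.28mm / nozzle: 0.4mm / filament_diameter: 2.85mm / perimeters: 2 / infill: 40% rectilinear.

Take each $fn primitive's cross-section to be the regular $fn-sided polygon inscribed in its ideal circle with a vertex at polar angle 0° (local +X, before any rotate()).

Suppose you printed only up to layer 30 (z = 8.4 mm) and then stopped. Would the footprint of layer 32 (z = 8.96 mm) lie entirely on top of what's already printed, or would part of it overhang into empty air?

entirely on top

Compare the two slices. At z = 8.4: the cylinder is absent (z outside [0, 7.5]); the cylinder at (15, 5): section is a regular 12-gon, circumradius r=6.5 (area = (12/2)·6.500²·sin(360°/12) = 126.75 mm²); Merging all regions: only the r=6.5 cylinder at (15, 5) is present, so the union is just that shape — area = 126.75 mm². At z = 8.96: the cylinder does not reach this height (z outside [0, 7.5]); the cylinder at (15, 5): section is a regular 12-gon, circumradius r=6.5 (area = (12/2)·6.500²·sin(360°/12) = 126.75 mm²); Merging all regions: only the r=6.5 cylinder at (15, 5) is present, so the union is just that shape — area = 126.75 mm². Checking containment: the cross-section at z = 8.96 is a subset of the cross-section at z = 8.4.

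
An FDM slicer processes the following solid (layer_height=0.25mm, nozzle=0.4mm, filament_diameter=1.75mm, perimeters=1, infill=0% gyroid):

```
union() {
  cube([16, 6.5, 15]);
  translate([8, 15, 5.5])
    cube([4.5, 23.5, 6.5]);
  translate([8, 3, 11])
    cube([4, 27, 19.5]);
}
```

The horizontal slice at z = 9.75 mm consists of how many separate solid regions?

2

At z = 9.75 mm: the 16×6.5 cube contributes its full rectangle; the cube at (8, 15) (footprint 4.5×23.5) is included at this height; the cube at (8, 3) is absent (z outside [11, 30.5]); Merging all regions: the 2 present regions are separate (no shared area or edge), so areas and boundary lengths simply add and each stays a separate island — 2 connected regions. The result has 2 disconnected regions.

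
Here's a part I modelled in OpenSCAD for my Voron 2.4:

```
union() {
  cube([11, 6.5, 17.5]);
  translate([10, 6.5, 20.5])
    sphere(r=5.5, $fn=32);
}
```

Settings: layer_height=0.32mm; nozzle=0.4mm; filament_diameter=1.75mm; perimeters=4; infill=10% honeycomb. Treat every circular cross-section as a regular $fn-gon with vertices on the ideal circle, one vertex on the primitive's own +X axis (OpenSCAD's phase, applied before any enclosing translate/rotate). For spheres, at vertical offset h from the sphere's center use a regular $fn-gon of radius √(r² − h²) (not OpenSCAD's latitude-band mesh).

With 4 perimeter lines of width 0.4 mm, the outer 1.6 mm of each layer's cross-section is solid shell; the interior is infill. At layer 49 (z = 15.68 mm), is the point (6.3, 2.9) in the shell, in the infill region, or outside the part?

At z = 15.68 mm: the cube (footprint 11×6.5) is included at this height; the r=5.5 sphere at (10, 6.5) contributes a regular 32-gon of circumradius √(5.5²−4.82²) = 2.649; Taking the union: the regions partially overlap (shared area 8.05 mm²), so overlapping operands fuse into one piece — 1 connected region. Overall, the cross-section is a single solid region. The nearest boundary edge runs (11.00, 0.00)→(0.00, 0.00); distance from the point to it = 2.90 mm. The point is inside the cross-section and 2.90 mm from the nearest boundary — more than the 1.6 mm shell width (4 × 0.4), so it's in the infill interior.

infill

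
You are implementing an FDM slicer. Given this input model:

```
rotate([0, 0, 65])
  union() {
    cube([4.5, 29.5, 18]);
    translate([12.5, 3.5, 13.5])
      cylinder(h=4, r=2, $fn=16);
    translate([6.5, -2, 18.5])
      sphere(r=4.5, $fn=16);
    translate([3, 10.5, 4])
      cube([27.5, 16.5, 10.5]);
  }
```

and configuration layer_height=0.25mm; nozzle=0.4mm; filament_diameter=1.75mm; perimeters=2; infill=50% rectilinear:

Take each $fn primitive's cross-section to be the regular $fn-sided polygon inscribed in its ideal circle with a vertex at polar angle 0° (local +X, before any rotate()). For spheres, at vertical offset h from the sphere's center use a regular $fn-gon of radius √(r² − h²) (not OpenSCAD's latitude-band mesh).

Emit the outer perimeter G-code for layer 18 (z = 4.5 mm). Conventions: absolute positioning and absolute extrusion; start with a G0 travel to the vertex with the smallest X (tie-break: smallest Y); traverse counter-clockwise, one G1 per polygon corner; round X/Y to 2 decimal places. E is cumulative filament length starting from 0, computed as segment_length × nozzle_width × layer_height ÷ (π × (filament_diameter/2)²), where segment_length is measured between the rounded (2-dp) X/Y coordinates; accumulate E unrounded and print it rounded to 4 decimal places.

G0 X-26.74 Y12.47 Z4.50
G1 X0.00 Y0.00 E1.2267
G1 X1.90 Y4.08 E1.4138
G1 X-7.61 Y8.52 E1.8501
G1 X3.37 Y32.08 E2.9308
G1 X-11.58 Y39.05 E3.6166
G1 X-22.57 Y15.49 E4.6974
G1 X-24.83 Y16.55 E4.8012
G1 X-26.74 Y12.47 E4.9885

At z = 4.5 mm: the cube (footprint 4.5×29.5) is included at this height; the cylinder at (12.5, 3.5) does not reach this height (z outside [13.5, 17.5]); the sphere at (6.5, -2) does not reach this height (|z−center|=14.000 > r=4.5); the cube at (3, 10.5) (footprint 27.5×16.5) is included at this height; Merging all regions: the regions partially overlap (shared area 24.75 mm²), so overlapping operands fuse into one piece — 1 connected region; (rotated 65° about Z; rotation is an isometry so areas/perimeters/island counts are preserved). The outline is a single polygon with 8 vertices. Extrusion per mm of travel: 0.4 × 0.25 / (π × 0.875²) = 0.041575. Accumulating E over each segment gives final E = 4.9885.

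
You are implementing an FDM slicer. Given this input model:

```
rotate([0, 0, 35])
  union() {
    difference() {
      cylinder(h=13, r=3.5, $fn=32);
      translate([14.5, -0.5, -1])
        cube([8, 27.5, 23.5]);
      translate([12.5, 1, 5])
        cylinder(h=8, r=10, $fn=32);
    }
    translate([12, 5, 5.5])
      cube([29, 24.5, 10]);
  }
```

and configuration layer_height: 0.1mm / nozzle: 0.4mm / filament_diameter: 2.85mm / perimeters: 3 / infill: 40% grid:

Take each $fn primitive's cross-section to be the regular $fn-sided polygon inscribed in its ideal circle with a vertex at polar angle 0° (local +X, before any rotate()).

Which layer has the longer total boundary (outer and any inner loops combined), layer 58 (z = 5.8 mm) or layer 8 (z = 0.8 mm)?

layer 58 (z = 5.8 mm)

Layer 58 (z = 5.8): the r=3.5 cylinder contributes a regular 32-gon of circumradius 3.5 (perimeter = 2·32·3.500·sin(180°/32) = 21.96 mm); the cube at (14.5, -0.5) (footprint 8×27.5) is included at this height (perimeter 71.00 mm); the cylinder at (12.5, 1): section is a regular 32-gon, circumradius r=10 (perimeter = 2·32·10.000·sin(180°/32) = 62.73 mm); After the difference (first − rest): starting from the r=3.5 cylinder, the 8×27.5 cube at (14.5, -0.5) misses the remaining region (no effect); the r=10 cylinder at (12.5, 1) partially overlaps it — only the 2.59 mm² overlap (of its 312.14 mm²) is removed, clipping the outline — boundary = 21.70 mm; the 29×24.5 cube at (12, 5) contributes its full rectangle (perimeter 107.00 mm); Merging all regions: the 2 present regions are separate (no shared area or edge), so areas and boundary lengths simply add and each stays a separate island — boundary = 128.70 mm; (rotated 35° about Z; rotation is an isometry so areas/perimeters/island counts are preserved). So its perimeter = 128.70 mm. Layer 8 (z = 0.8): the r=3.5 cylinder contributes a regular 32-gon of circumradius 3.5 (perimeter = 2·32·3.500·sin(180°/32) = 21.96 mm); the cube at (14.5, -0.5) is present — its section is the full 8×27.5 rectangle (perimeter 71.00 mm); the cylinder at (12.5, 1) is absent (z outside [5, 13]); Subtracting the remaining from the first: starting from the r=3.5 cylinder, the 8×27.5 cube at (14.5, -0.5) misses the remaining region (no effect) — boundary = 21.96 mm; the cube at (12, 5) does not reach this height (z outside [5.5, 15.5]); Combining (union): only that combined region is present, so the union is just that shape — boundary = 21.96 mm; (whole slice rotated 35° about Z — lengths, areas and connectivity unchanged). So its perimeter = 21.96 mm. Layer 58 is larger (128.70 vs 21.96 mm).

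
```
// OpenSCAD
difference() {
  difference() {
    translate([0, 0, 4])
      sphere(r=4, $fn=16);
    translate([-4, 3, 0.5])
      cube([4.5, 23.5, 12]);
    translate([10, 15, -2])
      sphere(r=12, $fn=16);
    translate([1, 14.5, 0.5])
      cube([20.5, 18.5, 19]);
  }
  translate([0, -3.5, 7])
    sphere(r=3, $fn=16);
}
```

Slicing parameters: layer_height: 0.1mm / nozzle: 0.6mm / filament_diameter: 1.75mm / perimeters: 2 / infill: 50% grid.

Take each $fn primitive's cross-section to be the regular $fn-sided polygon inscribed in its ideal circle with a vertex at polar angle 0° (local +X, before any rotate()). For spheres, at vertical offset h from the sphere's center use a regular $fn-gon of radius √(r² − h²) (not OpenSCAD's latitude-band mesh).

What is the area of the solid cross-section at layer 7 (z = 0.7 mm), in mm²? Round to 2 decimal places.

15.64 mm²

At z = 0.7 mm: the r=4 sphere contributes a regular 16-gon of circumradius √(4²−3.3²) = 2.261 (area = (16/2)·2.261²·sin(360°/16) = 15.64 mm²); the 4.5×23.5 cube at (-4, 3) contributes its full rectangle (area 105.75 mm²); the r=12 sphere at (10, 15) slices to a regular 16-gon of circumradius 11.692 (√(r²−h²) with h=2.7 from center) (area = (16/2)·11.692²·sin(360°/16) = 418.53 mm²); the cube at (1, 14.5) is present — its section is the full 20.5×18.5 rectangle (area 379.25 mm²); Taking the first minus the rest: starting from the r=4 sphere (15.64 mm²), the 4.5×23.5 cube at (-4, 3) misses the remaining region (no effect); the r=12 sphere at (10, 15) misses the remaining region (no effect); the 20.5×18.5 cube at (1, 14.5) misses the remaining region (no effect) — area = 15.64 mm²; the sphere at (0, -3.5) is not intersected at this z (|z−center|=6.300 > r=3); After the difference (first − rest): none of the subtracted shapes is present at this height, so the result so far is unchanged — area = 15.64 mm². Overall, the cross-section is a single solid region. Net area = 15.64 mm².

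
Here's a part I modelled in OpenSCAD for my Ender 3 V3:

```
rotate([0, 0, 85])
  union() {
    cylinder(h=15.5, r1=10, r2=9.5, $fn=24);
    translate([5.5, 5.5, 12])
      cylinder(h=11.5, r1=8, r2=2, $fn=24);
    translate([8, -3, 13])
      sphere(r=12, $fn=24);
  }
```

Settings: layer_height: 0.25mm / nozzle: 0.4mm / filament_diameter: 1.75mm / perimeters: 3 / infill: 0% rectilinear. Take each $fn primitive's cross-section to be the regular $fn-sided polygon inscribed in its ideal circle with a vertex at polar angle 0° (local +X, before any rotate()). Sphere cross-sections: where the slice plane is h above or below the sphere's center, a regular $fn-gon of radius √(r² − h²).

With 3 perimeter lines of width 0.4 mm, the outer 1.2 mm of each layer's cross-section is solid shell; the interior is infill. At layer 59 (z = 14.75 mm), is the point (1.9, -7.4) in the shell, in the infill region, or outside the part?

At z = 14.75 mm: the cone: at t=0.952 of its height the radius interpolates to r₁+(r₂−r₁)t = 9.524, giving a regular 24-gon of that circumradius; the cone at (5.5, 5.5): at t=0.239 of its height the radius interpolates to r₁+(r₂−r₁)t = 6.565, giving a regular 24-gon of that circumradius; the r=12 sphere at (8, -3) slices to a regular 24-gon of circumradius 11.872 (√(r²−h²) with h=1.75 from center); Taking the union: the regions partially overlap (shared area 283.93 mm²), so overlapping operands fuse into one piece — 1 connected region; (whole slice rotated 85° about Z — lengths, areas and connectivity unchanged). Overall, the cross-section is a single solid region. Undo the 85° rotation: the query point maps to (-7.206, -2.538) in the un-rotated model frame. The nearest boundary edge runs (-8.25, -4.76)→(-9.20, -2.47); distance from the point to it = 1.81 mm. The point is inside the cross-section and 1.81 mm from the nearest boundary — more than the 1.2 mm shell width (3 × 0.4), so it's in the infill interior.

infill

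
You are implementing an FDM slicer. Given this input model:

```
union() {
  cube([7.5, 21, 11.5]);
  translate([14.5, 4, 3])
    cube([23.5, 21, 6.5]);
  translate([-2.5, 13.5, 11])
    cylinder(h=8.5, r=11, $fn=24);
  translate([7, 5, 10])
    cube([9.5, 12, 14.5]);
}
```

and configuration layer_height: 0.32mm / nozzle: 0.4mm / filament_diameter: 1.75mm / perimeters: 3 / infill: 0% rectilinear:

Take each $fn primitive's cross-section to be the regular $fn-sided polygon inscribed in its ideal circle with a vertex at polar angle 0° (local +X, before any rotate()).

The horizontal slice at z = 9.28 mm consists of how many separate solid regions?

At z = 9.28 mm: the cube (footprint 7.5×21) is included at this height; the 23.5×21 cube at (14.5, 4) contributes its full rectangle; the cylinder at (-2.5, 13.5) does not reach this height (z outside [11, 19.5]); the cube at (7, 5) is not intersected at this z (z outside [10, 24.5]); Combining (union): the 2 present regions are separate (no shared area or edge), so areas and boundary lengths simply add and each stays a separate island — 2 connected regions. The result has 2 disconnected regions.

2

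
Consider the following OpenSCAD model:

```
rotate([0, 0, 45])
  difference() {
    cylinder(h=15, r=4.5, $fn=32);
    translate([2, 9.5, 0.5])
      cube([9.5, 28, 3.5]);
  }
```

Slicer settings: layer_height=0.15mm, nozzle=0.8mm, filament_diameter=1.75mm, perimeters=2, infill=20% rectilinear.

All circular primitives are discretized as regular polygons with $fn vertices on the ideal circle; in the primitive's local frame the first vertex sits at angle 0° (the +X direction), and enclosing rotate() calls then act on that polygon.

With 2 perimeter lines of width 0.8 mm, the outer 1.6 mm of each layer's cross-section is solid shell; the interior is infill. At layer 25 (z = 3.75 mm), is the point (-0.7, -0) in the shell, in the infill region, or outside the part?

At z = 3.75 mm: the cylinder: section is a regular 32-gon, circumradius r=4.5; the 9.5×28 cube at (2, 9.5) contributes its full rectangle; Subtracting the remaining from the first: starting from the r=4.5 cylinder, the 9.5×28 cube at (2, 9.5) misses the remaining region (no effect) — 1 connected region; (whole slice rotated 45° about Z — lengths, areas and connectivity unchanged). Overall, the cross-section is a single solid region. Undo the 45° rotation: the query point maps to (-0.495, 0.495) in the un-rotated model frame. The nearest boundary edge runs (-3.74, 2.50)→(-3.18, 3.18); distance from the point to it = 3.78 mm. The point is inside the cross-section and 3.78 mm from the nearest boundary — more than the 1.6 mm shell width (2 × 0.8), so it's in the infill interior.

infill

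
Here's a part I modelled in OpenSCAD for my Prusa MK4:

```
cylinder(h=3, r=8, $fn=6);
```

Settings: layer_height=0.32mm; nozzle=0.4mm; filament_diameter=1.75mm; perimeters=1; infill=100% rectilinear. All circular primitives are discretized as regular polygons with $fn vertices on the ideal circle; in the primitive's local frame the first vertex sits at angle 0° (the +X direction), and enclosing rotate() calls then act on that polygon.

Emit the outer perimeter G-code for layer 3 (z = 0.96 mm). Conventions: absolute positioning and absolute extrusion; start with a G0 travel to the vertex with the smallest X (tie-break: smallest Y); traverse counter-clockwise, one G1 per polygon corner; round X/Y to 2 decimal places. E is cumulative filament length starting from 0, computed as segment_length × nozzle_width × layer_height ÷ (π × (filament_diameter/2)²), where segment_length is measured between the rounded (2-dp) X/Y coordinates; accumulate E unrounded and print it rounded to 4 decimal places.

At z = 0.96 mm: the r=8 cylinder gives a regular 6-gon of circumradius 8 (constant along its height). The outline is a single polygon with 6 vertices. Extrusion per mm of travel: 0.4 × 0.32 / (π × 0.875²) = 0.053216. Accumulating E over each segment gives final E = 2.5547.

G0 X-8.00 Y0.00 Z0.96
G1 X-4.00 Y-6.93 E0.4258
G1 X4.00 Y-6.93 E0.8515
G1 X8.00 Y0.00 E1.2774
G1 X4.00 Y6.93 E1.7032
G1 X-4.00 Y6.93 E2.1289
G1 X-8.00 Y0.00 E2.5547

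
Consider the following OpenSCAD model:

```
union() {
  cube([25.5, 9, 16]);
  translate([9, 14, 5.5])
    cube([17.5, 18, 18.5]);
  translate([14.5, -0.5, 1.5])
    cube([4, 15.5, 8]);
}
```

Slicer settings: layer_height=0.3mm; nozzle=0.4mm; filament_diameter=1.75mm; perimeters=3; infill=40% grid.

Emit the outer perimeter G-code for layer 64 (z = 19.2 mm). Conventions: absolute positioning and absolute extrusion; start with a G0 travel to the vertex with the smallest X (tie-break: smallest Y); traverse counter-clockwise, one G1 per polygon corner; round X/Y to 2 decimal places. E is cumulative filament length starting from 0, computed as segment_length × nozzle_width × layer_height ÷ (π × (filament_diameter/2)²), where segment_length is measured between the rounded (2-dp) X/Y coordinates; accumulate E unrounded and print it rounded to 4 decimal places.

At z = 19.2 mm: the cube is not intersected at this z (z outside [0, 16]); the 17.5×18 cube at (9, 14) contributes its full rectangle; the cube at (14.5, -0.5) is not intersected at this z (z outside [1.5, 9.5]); Taking the union: only the 17.5×18 cube at (9, 14) is present, so the union is just that shape — 1 connected region. The outline is a single polygon with 4 vertices. Extrusion per mm of travel: 0.4 × 0.3 / (π × 0.875²) = 0.049890. Accumulating E over each segment gives final E = 3.5422.

G0 X9.00 Y14.00 Z19.20
G1 X26.50 Y14.00 E0.8731
G1 X26.50 Y32.00 E1.7711
G1 X9.00 Y32.00 E2.6442
G1 X9.00 Y14.00 E3.5422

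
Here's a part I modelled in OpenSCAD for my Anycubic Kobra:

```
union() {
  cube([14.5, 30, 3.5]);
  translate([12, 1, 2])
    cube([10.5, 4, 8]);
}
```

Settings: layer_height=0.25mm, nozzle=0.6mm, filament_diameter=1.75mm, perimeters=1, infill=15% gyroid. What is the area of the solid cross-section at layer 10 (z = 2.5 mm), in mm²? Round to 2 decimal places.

467.00 mm²

At z = 2.5 mm: the 14.5×30 cube contributes its full rectangle (area 435.00 mm²); the cube at (12, 1) is present — its section is the full 10.5×4 rectangle (area 42.00 mm²); Merging all regions: the regions partially overlap — summed areas 477.00 mm² minus the doubly-counted overlap 10.00 mm² gives 467.00 mm² — area = 467.00 mm². Overall, the cross-section is a single solid region. Net area = 467.00 mm².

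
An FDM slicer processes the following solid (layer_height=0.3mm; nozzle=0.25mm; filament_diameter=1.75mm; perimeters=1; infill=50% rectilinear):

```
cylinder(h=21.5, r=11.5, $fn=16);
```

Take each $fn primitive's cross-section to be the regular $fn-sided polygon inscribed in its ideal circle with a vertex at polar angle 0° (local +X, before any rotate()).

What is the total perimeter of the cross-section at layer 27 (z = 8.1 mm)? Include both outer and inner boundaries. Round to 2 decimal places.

At z = 8.1 mm: the r=11.5 cylinder contributes a regular 16-gon of circumradius 11.5 (perimeter = 2·16·11.500·sin(180°/16) = 71.79 mm). Overall, the cross-section is a single solid region. Total boundary length (outer) = 71.79 mm.

71.79 mm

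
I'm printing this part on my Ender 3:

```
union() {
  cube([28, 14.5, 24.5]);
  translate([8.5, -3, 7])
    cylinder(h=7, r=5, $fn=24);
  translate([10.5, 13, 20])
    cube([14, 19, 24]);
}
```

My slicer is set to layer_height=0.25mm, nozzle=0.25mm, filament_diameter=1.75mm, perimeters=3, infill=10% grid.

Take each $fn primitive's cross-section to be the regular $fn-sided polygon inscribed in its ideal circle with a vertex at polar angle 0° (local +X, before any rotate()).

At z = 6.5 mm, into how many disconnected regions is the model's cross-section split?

1

At z = 6.5 mm: the 28×14.5 cube contributes its full rectangle; the cylinder at (8.5, -3) is not intersected at this z (z outside [7, 14]); the cube at (10.5, 13) is not intersected at this z (z outside [20, 44]); Merging all regions: only the 28×14.5 cube is present, so the union is just that shape — 1 connected region. The result has 1 disconnected region.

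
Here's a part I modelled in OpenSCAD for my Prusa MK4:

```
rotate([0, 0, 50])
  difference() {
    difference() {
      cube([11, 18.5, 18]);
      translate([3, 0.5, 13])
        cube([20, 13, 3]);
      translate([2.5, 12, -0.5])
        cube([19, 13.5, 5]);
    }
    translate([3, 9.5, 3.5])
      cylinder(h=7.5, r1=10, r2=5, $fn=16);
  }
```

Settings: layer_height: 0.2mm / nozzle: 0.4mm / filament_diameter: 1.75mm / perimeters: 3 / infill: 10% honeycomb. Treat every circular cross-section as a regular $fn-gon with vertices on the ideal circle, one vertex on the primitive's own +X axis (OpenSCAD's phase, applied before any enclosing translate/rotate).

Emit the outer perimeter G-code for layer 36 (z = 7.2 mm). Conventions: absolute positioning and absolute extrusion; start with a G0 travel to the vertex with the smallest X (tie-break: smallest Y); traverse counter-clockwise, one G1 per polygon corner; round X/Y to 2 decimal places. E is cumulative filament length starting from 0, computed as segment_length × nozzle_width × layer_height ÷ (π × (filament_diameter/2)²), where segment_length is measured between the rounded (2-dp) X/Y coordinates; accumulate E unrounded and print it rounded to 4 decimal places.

G0 X-14.17 Y11.89 Z7.20
G1 X-12.55 Y10.53 E0.0704
G1 X-12.53 Y10.67 E0.0751
G1 X-11.12 Y13.25 E0.1728
G1 X-8.83 Y15.09 E0.2706
G1 X-6.01 Y15.91 E0.3682
G1 X-3.08 Y15.59 E0.4663
G1 X-0.51 Y14.18 E0.5638
G1 X1.33 Y11.88 E0.6617
G1 X2.16 Y9.06 E0.7595
G1 X1.84 Y6.14 E0.8572
G1 X0.42 Y3.56 E0.9551
G1 X-1.87 Y1.72 E1.0529
G1 X-2.01 Y1.68 E1.0577
G1 X0.00 Y0.00 E1.1448
G1 X7.07 Y8.43 E1.5108
G1 X-7.10 Y20.32 E2.1260
G1 X-14.17 Y11.89 E2.4919

At z = 7.2 mm: the cube (footprint 11×18.5) is included at this height; the cube at (3, 0.5) is absent (z outside [13, 16]); the cube at (2.5, 12) does not reach this height (z outside [-0.5, 4.5]); Subtracting the remaining from the first: none of the subtracted shapes is present at this height, so the 11×18.5 cube is unchanged — 1 connected region; the cone at (3, 9.5): at t=0.493 of its height the radius interpolates to r₁+(r₂−r₁)t = 7.533, giving a regular 16-gon of that circumradius; After the difference (first − rest): starting from the result so far, the cone at (3, 9.5) partially overlaps it — only the 130.27 mm² overlap (of its 173.74 mm²) is removed, clipping the outline — 1 connected region; (rotated 50° about Z; rotation is an isometry so areas/perimeters/island counts are preserved). The outline is a single polygon with 17 vertices. Extrusion per mm of travel: 0.4 × 0.2 / (π × 0.875²) = 0.033260. Accumulating E over each segment gives final E = 2.4919.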